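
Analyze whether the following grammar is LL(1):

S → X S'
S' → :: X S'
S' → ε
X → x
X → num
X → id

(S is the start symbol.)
Yes, the grammar is LL(1).

A grammar is LL(1) if for each non-terminal N with multiple productions, the predict sets of those productions are pairwise disjoint, where PREDICT(N → α) = (FIRST(α) \ {ε}) ∪ (FOLLOW(N) if α ⇒* ε).

Relevant sets:
  FOLLOW(S') = { $ }

For S':
  PREDICT(S' → :: X S') = { '::' }
  PREDICT(S' → ε) = { $ }
For X:
  PREDICT(X → x) = { 'x' }
  PREDICT(X → num) = { 'num' }
  PREDICT(X → id) = { 'id' }
S has a single production, so nothing to check there.

All predict sets are disjoint. The grammar IS LL(1).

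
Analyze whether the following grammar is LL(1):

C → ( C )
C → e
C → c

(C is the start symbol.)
A grammar is LL(1) if for each non-terminal N with multiple productions, the predict sets of those productions are pairwise disjoint, where PREDICT(N → α) = (FIRST(α) \ {ε}) ∪ (FOLLOW(N) if α ⇒* ε).

For C:
  PREDICT(C → '(' C ')') = { '(' }
  PREDICT(C → e) = { 'e' }
  PREDICT(C → c) = { 'c' }

All predict sets are disjoint. The grammar IS LL(1).

Answer: Yes, the grammar is LL(1).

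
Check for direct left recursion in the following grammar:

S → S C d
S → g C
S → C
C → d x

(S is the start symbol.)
Direct left recursion occurs when N → N α for some non-terminal N (the right-hand side begins with the left-hand side itself).

S → S C d: LEFT RECURSIVE (starts with S)
S → g C: starts with g
S → C: starts with C
C → d x: starts with d

The grammar has direct left recursion on: S.

Answer: Yes, S is left-recursive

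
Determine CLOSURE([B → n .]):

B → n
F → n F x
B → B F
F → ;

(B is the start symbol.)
Start with: [B → n .]
The dot is at the end, so nothing is added.

CLOSURE = { [B → n .] }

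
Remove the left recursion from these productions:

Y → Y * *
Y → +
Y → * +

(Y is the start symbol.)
Y → + Y'
Y → * + Y'
Y' → * * Y'
Y' → ε

Y is directly left-recursive. The standard transformation for
  A → A α₁ | ... | A α_m | β₁ | ... | β_n
is
  A  → β₁ A' | ... | β_n A'
  A' → α₁ A' | ... | α_m A' | ε

Y → + becomes Y → + Y'
Y → * + becomes Y → * + Y'
Y → Y * * becomes Y' → * * Y'
Add Y' → ε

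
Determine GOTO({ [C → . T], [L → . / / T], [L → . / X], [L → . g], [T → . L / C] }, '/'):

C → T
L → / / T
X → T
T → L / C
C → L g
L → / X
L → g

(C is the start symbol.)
{ [L → . / / T], [L → . / X], [L → . g], [L → / . / T], [L → / . X], [T → . L / C], [X → . T] }

GOTO(I, '/') = CLOSURE({ [A → αX.β] : [A → α.Xβ] ∈ I, X = '/' })

Items with dot before '/', with the dot advanced:
  [L → . / / T] → [L → / . / T]
  [L → . / X] → [L → / . X]
Closure of the advanced items:
  [L → / . X] has the dot before X: add [X → . T]
  [X → . T] has the dot before T: add [T → . L / C]
  [T → . L / C] has the dot before L: add [L → . / / T], [L → . / X], [L → . g]

GOTO = { [L → . / / T], [L → . / X], [L → . g], [L → / . / T], [L → / . X], [T → . L / C], [X → . T] }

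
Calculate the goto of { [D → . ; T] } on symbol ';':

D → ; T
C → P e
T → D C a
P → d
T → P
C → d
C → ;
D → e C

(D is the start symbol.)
GOTO(I, ';') = CLOSURE({ [A → αX.β] : [A → α.Xβ] ∈ I, X = ';' })

Items with dot before ';', with the dot advanced:
  [D → . ; T] → [D → ; . T]
Closure of the advanced items:
  [D → ; . T] has the dot before T: add [T → . D C a], [T → . P]
  [T → . D C a] has the dot before D: add [D → . ; T], [D → . e C]
  [T → . P] has the dot before P: add [P → . d]

GOTO = { [D → . ; T], [D → . e C], [D → ; . T], [P → . d], [T → . D C a], [T → . P] }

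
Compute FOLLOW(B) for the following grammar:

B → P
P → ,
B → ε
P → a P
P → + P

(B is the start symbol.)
To compute FOLLOW(B), find every occurrence of B on a right-hand side N → α B β: add FIRST(β) \ {ε}, and if β is empty or nullable also add FOLLOW(N). Iterate to a fixed point.

B is the start symbol, so $ ∈ FOLLOW(B).
B does not occur on any right-hand side.

Taking the union: FOLLOW(B) = { $ }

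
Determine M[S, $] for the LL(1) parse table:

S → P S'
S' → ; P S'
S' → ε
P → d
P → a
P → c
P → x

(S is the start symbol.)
Empty (error entry)

To find M[S, $], we find productions for S where $ is in the predict set (PREDICT(N → α) = (FIRST(α) \ {ε}) ∪ (FOLLOW(N) if α ⇒* ε)).

Relevant sets:
  FIRST(P) = { 'a', 'c', 'd', 'x' }

S → P S': PREDICT = { 'a', 'c', 'd', 'x' }

M[S, $] is empty (no production applies)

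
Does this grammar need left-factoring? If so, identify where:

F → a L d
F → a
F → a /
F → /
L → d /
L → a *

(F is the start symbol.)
Yes, F has productions with common prefix 'a'

Left-factoring is needed when two productions for the same non-terminal
share a common prefix on the right-hand side.

Productions for F:
  F → a L d
  F → a
  F → a /
  F → /
Productions for L:
  L → d /
  L → a *

Found common prefix 'a' in productions for F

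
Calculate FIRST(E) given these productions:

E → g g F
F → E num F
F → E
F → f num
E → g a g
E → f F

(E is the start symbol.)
To compute FIRST(E), examine every production with E on the left-hand side, reading each right-hand side left to right until a non-nullable symbol is reached.

From E → g g F:
  - g is a terminal: add 'g' and stop
From E → g a g:
  - g is a terminal: add 'g' and stop
From E → f F:
  - f is a terminal: add 'f' and stop

Collecting: FIRST(E) = { 'f', 'g' }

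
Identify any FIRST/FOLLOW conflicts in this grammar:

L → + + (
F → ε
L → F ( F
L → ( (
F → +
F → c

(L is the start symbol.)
A FIRST/FOLLOW conflict occurs when a non-terminal N has a nullable alternative N → β (β ⇒* ε) and another alternative N → α with FIRST(α) ∩ FOLLOW(N) ≠ ∅: on such a lookahead the parser cannot decide between expanding α and letting N vanish via β.

Nullable non-terminals: F.

F: nullable alternative(s) F → ε; FOLLOW(F) = { $, '(' }
  F → ε: FIRST \ {ε} = { } — this is the only nullable alternative, skip
  F → +: FIRST \ {ε} = { '+' } — disjoint from FOLLOW(F)
  F → c: FIRST \ {ε} = { 'c' } — disjoint from FOLLOW(F)

L has no nullable alternative, so no FIRST/FOLLOW check is needed there.

No FIRST/FOLLOW conflicts found.

Answer: No FIRST/FOLLOW conflicts.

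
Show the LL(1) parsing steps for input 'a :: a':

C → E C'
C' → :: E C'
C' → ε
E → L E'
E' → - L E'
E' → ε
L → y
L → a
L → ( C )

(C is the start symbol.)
LL(1) parsing maintains a stack (initially the start symbol over $) and the input. At each step: if the stack top is a terminal, match it against the current input token; if it is a non-terminal N, replace it with the RHS of M[N, lookahead] (the unique production whose predict set contains the lookahead).

Stack is shown with the top on the left.

Stack      Input     Action
---------------------------
C $        a :: a $  output C → E C'
E C' $     a :: a $  output E → L E'
L E' C' $  a :: a $  output L → a
a E' C' $  a :: a $  match 'a'
E' C' $    :: a $    output E' → ε
C' $       :: a $    output C' → :: E C'
:: E C' $  :: a $    match '::'
E C' $     a $       output E → L E'
L E' C' $  a $       output L → a
a E' C' $  a $       match 'a'
E' C' $    $         output E' → ε
C' $       $         output C' → ε
$          $         accept

The string is accepted.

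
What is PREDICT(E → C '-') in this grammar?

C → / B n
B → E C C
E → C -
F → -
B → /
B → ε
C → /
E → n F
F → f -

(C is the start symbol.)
{ '/' }

PREDICT(E → C '-') = (FIRST(RHS) \ {ε}) ∪ (FOLLOW(E) if ε ∈ FIRST(RHS), i.e. RHS ⇒* ε)
FIRST(C) = { '/' }
FIRST(C '-') = { '/' }
ε ∉ FIRST(C '-'), so FOLLOW(E) is not added.
PREDICT(E → C '-') = { '/' }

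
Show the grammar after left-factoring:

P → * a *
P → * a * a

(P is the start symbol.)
Left-factoring transforms A → αβ₁ | αβ₂ into A → αA' and A' → β₁ | β₂
(α is the longest common prefix among the alternatives). Repeat until
no nonterminal has two alternatives with a common prefix.

Round 1: P has alternatives sharing prefix '* a *'. Introduce P': P → * a * P'
  Add: P' → ε
  Add: P' → a

No remaining common prefixes — done.

Resulting grammar:
P → * a * P'
P' → ε
P' → a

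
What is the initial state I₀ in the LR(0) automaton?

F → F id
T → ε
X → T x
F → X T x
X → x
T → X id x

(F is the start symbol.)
First, augment the grammar with F' → F
I₀ = CLOSURE({ [F' → . F] }):
  [F' → . F] has the dot before F: add [F → . F id], [F → . X T x]
  [F → . X T x] has the dot before X: add [X → . T x], [X → . x]
  [X → . T x] has the dot before T: add [T → .], [T → . X id x]
No further items can be added.

I₀ = { [F → . F id], [F → . X T x], [F' → . F], [T → . X id x], [T → .], [X → . T x], [X → . x] }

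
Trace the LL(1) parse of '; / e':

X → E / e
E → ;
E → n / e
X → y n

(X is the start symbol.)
LL(1) parsing maintains a stack (initially the start symbol over $) and the input. At each step: if the stack top is a terminal, match it against the current input token; if it is a non-terminal N, replace it with the RHS of M[N, lookahead] (the unique production whose predict set contains the lookahead).

Stack is shown with the top on the left.

Stack    Input    Action
------------------------
X $      ; / e $  output X → E / e
E / e $  ; / e $  output E → ;
; / e $  ; / e $  match ';'
/ e $    / e $    match '/'
e $      e $      match 'e'
$        $        accept

The string is accepted.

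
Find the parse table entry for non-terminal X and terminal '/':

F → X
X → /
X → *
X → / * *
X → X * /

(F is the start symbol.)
X → /, X → / * *, X → X * /

To find M[X, '/'], we find productions for X where '/' is in the predict set (PREDICT(N → α) = (FIRST(α) \ {ε}) ∪ (FOLLOW(N) if α ⇒* ε)).

Relevant sets:
  FIRST(X) = { '*', '/' }

X → /: PREDICT = { '/' }
  '/' is in predict set, so this production goes in M[X, '/']
X → *: PREDICT = { '*' }
X → / * *: PREDICT = { '/' }
  '/' is in predict set, so this production goes in M[X, '/']
X → X * /: PREDICT = { '*', '/' }
  '/' is in predict set, so this production goes in M[X, '/']

M[X, '/'] = X → /, X → / * *, X → X * /  (a multiply-defined cell — the grammar is not LL(1))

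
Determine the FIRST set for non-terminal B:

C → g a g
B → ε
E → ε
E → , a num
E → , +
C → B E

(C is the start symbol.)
{ ε }

From B → ε:
  - ε-production, so ε ∈ FIRST(B)

Collecting: FIRST(B) = { ε }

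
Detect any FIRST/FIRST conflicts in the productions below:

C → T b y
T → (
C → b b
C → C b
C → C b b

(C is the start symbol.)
FIRST sets of the non-terminals at (or reachable through a nullable prefix from) the front of some alternative:
  FIRST(T) = { '(' }
  FIRST(C) = { '(', 'b' }

Productions for C:
  C → T b y: FIRST = { '(' }
  C → b b: FIRST = { 'b' }
  C → C b: FIRST = { '(', 'b' }
  C → C b b: FIRST = { '(', 'b' }
T has only one production, so no FIRST/FIRST conflict is possible there.

Conflict for C: C → T b y and C → C b
  Overlap: { '(' }
Conflict for C: C → T b y and C → C b b
  Overlap: { '(' }
Conflict for C: C → b b and C → C b
  Overlap: { 'b' }
Conflict for C: C → b b and C → C b b
  Overlap: { 'b' }
Conflict for C: C → C b and C → C b b
  Overlap: { '(', 'b' }

Answer: Yes. C → T b y / C → C b on { '(' }; C → T b y / C → C b b on { '(' }; C → b b / C → C b on { 'b' }; C → b b / C → C b b on { 'b' }; C → C b / C → C b b on { '(', 'b' }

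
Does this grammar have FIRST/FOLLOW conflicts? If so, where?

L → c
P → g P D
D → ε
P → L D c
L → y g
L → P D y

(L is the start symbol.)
No FIRST/FOLLOW conflicts.

Nullable non-terminals: D.
D has a nullable alternative but only one production, so nothing to check.

L, P have no nullable alternative, so no FIRST/FOLLOW check is needed there.

No FIRST/FOLLOW conflicts found.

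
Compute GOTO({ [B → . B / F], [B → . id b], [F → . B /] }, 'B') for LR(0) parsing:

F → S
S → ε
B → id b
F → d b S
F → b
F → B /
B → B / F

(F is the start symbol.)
{ [B → B . / F], [F → B . /] }

GOTO(I, 'B') = CLOSURE({ [A → αX.β] : [A → α.Xβ] ∈ I, X = 'B' })

Items with dot before 'B', with the dot advanced:
  [B → . B / F] → [B → B . / F]
  [F → . B /] → [F → B . /]
Closure adds nothing (no advanced item has the dot before a non-terminal).

GOTO = { [B → B . / F], [F → B . /] }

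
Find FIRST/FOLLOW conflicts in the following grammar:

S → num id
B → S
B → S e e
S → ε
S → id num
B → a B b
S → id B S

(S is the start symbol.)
Nullable non-terminals: B, S.
FIRST sets used below: FIRST(S) = { 'id', 'num', ε }

B: nullable alternative(s) B → S; FOLLOW(B) = { $, 'b', 'e', 'id', 'num' }
  B → S: FIRST \ {ε} = { 'id', 'num' } — this is the only nullable alternative, skip
  B → S e e: FIRST \ {ε} = { 'e', 'id', 'num' } — overlaps FOLLOW(B) on { 'e', 'id', 'num' }: CONFLICT
  B → a B b: FIRST \ {ε} = { 'a' } — disjoint from FOLLOW(B)

S: nullable alternative(s) S → ε; FOLLOW(S) = { $, 'b', 'e', 'id', 'num' }
  S → num id: FIRST \ {ε} = { 'num' } — overlaps FOLLOW(S) on { 'num' }: CONFLICT
  S → ε: FIRST \ {ε} = { } — this is the only nullable alternative, skip
  S → id num: FIRST \ {ε} = { 'id' } — overlaps FOLLOW(S) on { 'id' }: CONFLICT
  S → id B S: FIRST \ {ε} = { 'id' } — overlaps FOLLOW(S) on { 'id' }: CONFLICT

So the grammar has 4 FIRST/FOLLOW conflicts (marked CONFLICT above).

Answer: Yes. S → num id with FOLLOW(S) on { 'num' }; S → id num with FOLLOW(S) on { 'id' }; S → id B S with FOLLOW(S) on { 'id' }; B → S e e with FOLLOW(B) on { 'e', 'id', 'num' }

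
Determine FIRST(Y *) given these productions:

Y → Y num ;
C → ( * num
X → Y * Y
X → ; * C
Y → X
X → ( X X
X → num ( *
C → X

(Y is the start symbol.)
FIRST sets of the non-terminals involved (from the grammar, by fixed-point iteration):
  FIRST(Y) = { '(', ';', 'num' }

To compute FIRST(Y *), process the symbols left to right:
Symbol Y is a non-terminal. Add FIRST(Y) \ {ε} = { '(', ';', 'num' }
Y is not nullable (ε ∉ FIRST(Y)), so stop here.
FIRST(Y *) = { '(', ';', 'num' }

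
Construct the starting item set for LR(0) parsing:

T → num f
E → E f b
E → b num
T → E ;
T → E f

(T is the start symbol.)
{ [E → . E f b], [E → . b num], [T → . E ;], [T → . E f], [T → . num f], [T' → . T] }

First, augment the grammar with T' → T
I₀ = CLOSURE({ [T' → . T] }):
  [T' → . T] has the dot before T: add [T → . num f], [T → . E ;], [T → . E f]
  [T → . E ;] has the dot before E: add [E → . E f b], [E → . b num]
No further items can be added.

I₀ = { [E → . E f b], [E → . b num], [T → . E ;], [T → . E f], [T → . num f], [T' → . T] }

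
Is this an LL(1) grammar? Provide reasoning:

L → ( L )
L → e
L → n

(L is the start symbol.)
A grammar is LL(1) if for each non-terminal N with multiple productions, the predict sets of those productions are pairwise disjoint, where PREDICT(N → α) = (FIRST(α) \ {ε}) ∪ (FOLLOW(N) if α ⇒* ε).

For L:
  PREDICT(L → '(' L ')') = { '(' }
  PREDICT(L → e) = { 'e' }
  PREDICT(L → n) = { 'n' }

All predict sets are disjoint. The grammar IS LL(1).

Answer: Yes, the grammar is LL(1).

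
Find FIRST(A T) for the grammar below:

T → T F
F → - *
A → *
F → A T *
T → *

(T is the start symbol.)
{ '*' }

FIRST sets of the non-terminals involved (from the grammar, by fixed-point iteration):
  FIRST(A) = { '*' }

To compute FIRST(A T), process the symbols left to right:
Symbol A is a non-terminal. Add FIRST(A) \ {ε} = { '*' }
A is not nullable (ε ∉ FIRST(A)), so stop here.
FIRST(A T) = { '*' }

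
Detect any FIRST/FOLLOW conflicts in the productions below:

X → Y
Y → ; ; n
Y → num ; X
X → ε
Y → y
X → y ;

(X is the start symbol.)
No FIRST/FOLLOW conflicts.

Nullable non-terminals: X.
FIRST sets used below: FIRST(Y) = { ';', 'num', 'y' }

X: nullable alternative(s) X → ε; FOLLOW(X) = { $ }
  X → Y: FIRST \ {ε} = { ';', 'num', 'y' } — disjoint from FOLLOW(X)
  X → ε: FIRST \ {ε} = { } — this is the only nullable alternative, skip
  X → y ;: FIRST \ {ε} = { 'y' } — disjoint from FOLLOW(X)

Y has no nullable alternative, so no FIRST/FOLLOW check is needed there.

No FIRST/FOLLOW conflicts found.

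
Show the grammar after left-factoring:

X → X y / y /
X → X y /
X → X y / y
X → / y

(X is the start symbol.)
X → X y / X'
X' → y X''
X'' → /
X'' → ε
X' → ε
X → / y

Left-factoring transforms A → αβ₁ | αβ₂ into A → αA' and A' → β₁ | β₂
(α is the longest common prefix among the alternatives). Repeat until
no nonterminal has two alternatives with a common prefix.

Round 1: X has alternatives sharing prefix 'X y /'. Introduce X': X → X y / X'
  Add: X' → y /
  Add: X' → ε
  Add: X' → y

Round 2: X' has alternatives sharing prefix 'y'. Introduce X'': X' → y X''
  Add: X'' → /
  Add: X'' → ε

No remaining common prefixes — done.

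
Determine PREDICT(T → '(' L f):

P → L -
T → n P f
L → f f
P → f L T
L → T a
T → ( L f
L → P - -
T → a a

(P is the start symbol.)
PREDICT(T → '(' L f) = (FIRST(RHS) \ {ε}) ∪ (FOLLOW(T) if ε ∈ FIRST(RHS), i.e. RHS ⇒* ε)
FIRST('(' L f) = { '(' }
ε ∉ FIRST('(' L f), so FOLLOW(T) is not added.
PREDICT(T → '(' L f) = { '(' }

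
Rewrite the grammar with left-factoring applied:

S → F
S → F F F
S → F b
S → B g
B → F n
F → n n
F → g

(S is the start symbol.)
Left-factoring transforms A → αβ₁ | αβ₂ into A → αA' and A' → β₁ | β₂
(α is the longest common prefix among the alternatives). Repeat until
no nonterminal has two alternatives with a common prefix.

Round 1: S has alternatives sharing prefix 'F'. Introduce S': S → F S'
  Add: S' → ε
  Add: S' → F F
  Add: S' → b

No remaining common prefixes — done.

Resulting grammar:
S → F S'
S' → ε
S' → F F
S' → b
S → B g
B → F n
F → n n
F → g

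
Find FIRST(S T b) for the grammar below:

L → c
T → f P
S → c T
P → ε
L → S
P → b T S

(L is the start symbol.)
{ 'c' }

FIRST sets of the non-terminals involved (from the grammar, by fixed-point iteration):
  FIRST(S) = { 'c' }

To compute FIRST(S T b), process the symbols left to right:
Symbol S is a non-terminal. Add FIRST(S) \ {ε} = { 'c' }
S is not nullable (ε ∉ FIRST(S)), so stop here.
FIRST(S T b) = { 'c' }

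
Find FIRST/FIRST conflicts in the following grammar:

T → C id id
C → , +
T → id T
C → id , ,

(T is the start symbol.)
Yes. T → C id id / T → id T on { 'id' }

A FIRST/FIRST conflict occurs when two productions N → α and N → β for the same non-terminal have FIRST(α) ∩ FIRST(β) ≠ ∅ (with ε ∈ FIRST of a nullable right-hand side, so two nullable alternatives also conflict).

FIRST sets of the non-terminals at (or reachable through a nullable prefix from) the front of some alternative:
  FIRST(C) = { ',', 'id' }

Productions for T:
  T → C id id: FIRST = { ',', 'id' }
  T → id T: FIRST = { 'id' }
Productions for C:
  C → , +: FIRST = { ',' }
  C → id , ,: FIRST = { 'id' }

Conflict for T: T → C id id and T → id T
  Overlap: { 'id' }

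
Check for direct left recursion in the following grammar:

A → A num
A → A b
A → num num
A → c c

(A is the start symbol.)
Yes, A is left-recursive

Direct left recursion occurs when N → N α for some non-terminal N (the right-hand side begins with the left-hand side itself).

A → A num: LEFT RECURSIVE (starts with A)
A → A b: LEFT RECURSIVE (starts with A)
A → num num: starts with num
A → c c: starts with c

The grammar has direct left recursion on: A.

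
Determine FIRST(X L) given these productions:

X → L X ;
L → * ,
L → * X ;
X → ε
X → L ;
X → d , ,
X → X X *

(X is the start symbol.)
{ '*', 'd' }

FIRST sets of the non-terminals involved (from the grammar, by fixed-point iteration):
  FIRST(X) = { '*', 'd', ε }
  FIRST(L) = { '*' }

To compute FIRST(X L), process the symbols left to right:
Symbol X is a non-terminal. Add FIRST(X) \ {ε} = { '*', 'd' }
X is nullable (ε ∈ FIRST(X)), continue to the next symbol.
Symbol L is a non-terminal. Add FIRST(L) \ {ε} = { '*' }
L is not nullable (ε ∉ FIRST(L)), so stop here.
FIRST(X L) = { '*', 'd' }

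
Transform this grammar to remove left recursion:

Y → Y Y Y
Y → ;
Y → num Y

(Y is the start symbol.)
Y → ; Y'
Y → num Y Y'
Y' → Y Y Y'
Y' → ε

Y is directly left-recursive. The standard transformation for
  A → A α₁ | ... | A α_m | β₁ | ... | β_n
is
  A  → β₁ A' | ... | β_n A'
  A' → α₁ A' | ... | α_m A' | ε

Y → ; becomes Y → ; Y'
Y → num Y becomes Y → num Y Y'
Y → Y Y Y becomes Y' → Y Y Y'
Add Y' → ε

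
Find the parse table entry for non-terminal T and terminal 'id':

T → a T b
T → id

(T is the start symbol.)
To find M[T, 'id'], we find productions for T where 'id' is in the predict set (PREDICT(N → α) = (FIRST(α) \ {ε}) ∪ (FOLLOW(N) if α ⇒* ε)).

T → a T b: PREDICT = { 'a' }
T → id: PREDICT = { 'id' }
  'id' is in predict set, so this production goes in M[T, 'id']

M[T, 'id'] = T → id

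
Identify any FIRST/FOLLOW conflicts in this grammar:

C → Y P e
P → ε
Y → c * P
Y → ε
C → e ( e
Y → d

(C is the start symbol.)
A FIRST/FOLLOW conflict occurs when a non-terminal N has a nullable alternative N → β (β ⇒* ε) and another alternative N → α with FIRST(α) ∩ FOLLOW(N) ≠ ∅: on such a lookahead the parser cannot decide between expanding α and letting N vanish via β.

Nullable non-terminals: P, Y.
P has a nullable alternative but only one production, so nothing to check.

Y: nullable alternative(s) Y → ε; FOLLOW(Y) = { 'e' }
  Y → c * P: FIRST \ {ε} = { 'c' } — disjoint from FOLLOW(Y)
  Y → ε: FIRST \ {ε} = { } — this is the only nullable alternative, skip
  Y → d: FIRST \ {ε} = { 'd' } — disjoint from FOLLOW(Y)

C has no nullable alternative, so no FIRST/FOLLOW check is needed there.

No FIRST/FOLLOW conflicts found.

Answer: No FIRST/FOLLOW conflicts.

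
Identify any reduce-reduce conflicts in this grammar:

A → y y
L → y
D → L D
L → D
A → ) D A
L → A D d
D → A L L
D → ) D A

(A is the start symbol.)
A reduce-reduce conflict occurs when an LR(0) state has two complete items [A → α .] and [B → β .] — both call for a reduction, and with no lookahead the parser cannot choose between them.

Augment with A' → A and build the canonical LR(0) collection (I0 = CLOSURE({[A' → . A]}), then GOTO on every symbol after a dot until no new states appear). It has 18 states:
  I0: { [A → . ) D A], [A → . y y], [A' → . A] }  — shift
  I1: { [A → ) . D A], [A → . ) D A], [A → . y y], [D → . ) D A], [D → . A L L], [D → . L D], [L → . A D d], [L → . D], [L → . y] }  — shift
  I2: { [A' → A .] }  — accept
  I3: { [A → y . y] }  — shift
  I4: { [A → y y .] }  — reduce
  I5: { [A → ) . D A], [A → . ) D A], [A → . y y], [D → ) . D A], [D → . ) D A], [D → . A L L], [D → . L D], [L → . A D d], [L → . D], [L → . y] }  — shift
  I6: { [A → . ) D A], [A → . y y], [D → . ) D A], [D → . A L L], [D → . L D], [D → A . L L], [L → . A D d], [L → . D], [L → . y], [L → A . D d] }  — shift
  I7: { [A → ) D . A], [A → . ) D A], [A → . y y], [L → D .] }  — shift, reduce
  I8: { [A → . ) D A], [A → . y y], [D → . ) D A], [D → . A L L], [D → . L D], [D → L . D], [L → . A D d], [L → . D], [L → . y] }  — shift
  I9: { [A → y . y], [L → y .] }  — shift, reduce
  I10: { [D → L D .], [L → D .] }  — 2 reduces
  I11: { [A → ) D A .] }  — reduce
  I12: { [L → A D . d], [L → D .] }  — shift, reduce
  I13: { [A → . ) D A], [A → . y y], [D → . ) D A], [D → . A L L], [D → . L D], [D → A L . L], [D → L . D], [L → . A D d], [L → . D], [L → . y] }  — shift
  I14: { [A → . ) D A], [A → . y y], [D → . ) D A], [D → . A L L], [D → . L D], [D → A L L .], [D → L . D], [L → . A D d], [L → . D], [L → . y] }  — shift, reduce
  I15: { [L → A D d .] }  — reduce
  I16: { [A → ) D . A], [A → . ) D A], [A → . y y], [D → ) D . A], [L → D .] }  — shift, reduce
  I17: { [A → ) D A .], [D → ) D A .] }  — 2 reduces

I10 contains complete items [D → L D .], [L → D .] — reduce-reduce conflict.
I17 contains complete items [A → ) D A .], [D → ) D A .] — reduce-reduce conflict.

Answer: Yes — I10: [D → L D .] vs [L → D .]; I17: [A → ) D A .] vs [D → ) D A .]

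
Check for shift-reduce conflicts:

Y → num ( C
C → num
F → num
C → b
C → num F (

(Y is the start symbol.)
Yes — I6: [C → num .] vs [F → . num]

Augment with Y' → Y and build the canonical LR(0) collection (I0 = CLOSURE({[Y' → . Y]}), then GOTO on every symbol after a dot until no new states appear). It has 10 states:
  I0: { [Y → . num ( C], [Y' → . Y] }  — shift
  I1: { [Y' → Y .] }  — accept
  I2: { [Y → num . ( C] }  — shift
  I3: { [C → . b], [C → . num F (], [C → . num], [Y → num ( . C] }  — shift
  I4: { [Y → num ( C .] }  — reduce
  I5: { [C → b .] }  — reduce
  I6: { [C → num . F (], [C → num .], [F → . num] }  — shift, reduce
  I7: { [C → num F . (] }  — shift
  I8: { [F → num .] }  — reduce
  I9: { [C → num F ( .] }  — reduce

I6 contains reduce item [C → num .] and shift item [F → . num] — shift-reduce conflict.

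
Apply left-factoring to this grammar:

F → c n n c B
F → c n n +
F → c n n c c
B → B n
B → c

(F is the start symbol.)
Left-factoring transforms A → αβ₁ | αβ₂ into A → αA' and A' → β₁ | β₂
(α is the longest common prefix among the alternatives). Repeat until
no nonterminal has two alternatives with a common prefix.

Round 1: F has alternatives sharing prefix 'c n n'. Introduce F': F → c n n F'
  Add: F' → c B
  Add: F' → +
  Add: F' → c c

Round 2: F' has alternatives sharing prefix 'c'. Introduce F'': F' → c F''
  Add: F'' → B
  Add: F'' → c

No remaining common prefixes — done.

Resulting grammar:
F → c n n F'
F' → c F''
F'' → B
F'' → c
F' → +
B → B n
B → c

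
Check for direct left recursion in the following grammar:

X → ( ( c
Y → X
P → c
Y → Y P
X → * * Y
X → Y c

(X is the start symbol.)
X → ( ( c: starts with '('
Y → X: starts with X
P → c: starts with c
Y → Y P: LEFT RECURSIVE (starts with Y)
X → * * Y: starts with '*'
X → Y c: starts with Y

The grammar has direct left recursion on: Y.

Answer: Yes, Y is left-recursive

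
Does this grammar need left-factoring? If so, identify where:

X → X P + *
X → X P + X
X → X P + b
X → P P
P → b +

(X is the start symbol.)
Yes, X has productions with common prefix 'X P +'

Left-factoring is needed when two productions for the same non-terminal
share a common prefix on the right-hand side.

Productions for X:
  X → X P + *
  X → X P + X
  X → X P + b
  X → P P

Found common prefix 'X P +' in productions for X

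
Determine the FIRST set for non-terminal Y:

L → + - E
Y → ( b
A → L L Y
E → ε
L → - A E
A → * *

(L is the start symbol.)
{ '(' }

From Y → ( b:
  - '(' is a terminal: add '(' and stop

Collecting: FIRST(Y) = { '(' }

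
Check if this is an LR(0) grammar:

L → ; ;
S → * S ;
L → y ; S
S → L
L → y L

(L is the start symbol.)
Augment with L' → L and build the canonical LR(0) collection (I0 = CLOSURE({[L' → . L]}), then GOTO on every symbol after a dot until no new states appear). It has 13 states:
  I0: { [L → . ; ;], [L → . y ; S], [L → . y L], [L' → . L] }  — shift
  I1: { [L → ; . ;] }  — shift
  I2: { [L' → L .] }  — accept
  I3: { [L → . ; ;], [L → . y ; S], [L → . y L], [L → y . ; S], [L → y . L] }  — shift
  I4: { [L → . ; ;], [L → . y ; S], [L → . y L], [L → ; . ;], [L → y ; . S], [S → . * S ;], [S → . L] }  — shift
  I5: { [L → y L .] }  — reduce
  I6: { [L → . ; ;], [L → . y ; S], [L → . y L], [S → * . S ;], [S → . * S ;], [S → . L] }  — shift
  I7: { [L → ; . ;], [L → ; ; .] }  — shift, reduce
  I8: { [S → L .] }  — reduce
  I9: { [L → y ; S .] }  — reduce
  I10: { [L → ; ; .] }  — reduce
  I11: { [S → * S . ;] }  — shift
  I12: { [S → * S ; .] }  — reduce

Conflict in state I7:
  Shift-reduce conflict between [L → ; ; .] and [L → ; . ;]
So the grammar is NOT LR(0).

Answer: No. Shift-reduce conflict between [L → ; ; .] and [L → ; . ;]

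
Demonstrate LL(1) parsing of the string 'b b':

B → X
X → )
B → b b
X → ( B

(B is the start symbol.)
LL(1) parsing maintains a stack (initially the start symbol over $) and the input. At each step: if the stack top is a terminal, match it against the current input token; if it is a non-terminal N, replace it with the RHS of M[N, lookahead] (the unique production whose predict set contains the lookahead).

Stack is shown with the top on the left.

Stack  Input  Action
--------------------
B $    b b $  output B → b b
b b $  b b $  match 'b'
b $    b $    match 'b'
$      $      accept

The string is accepted.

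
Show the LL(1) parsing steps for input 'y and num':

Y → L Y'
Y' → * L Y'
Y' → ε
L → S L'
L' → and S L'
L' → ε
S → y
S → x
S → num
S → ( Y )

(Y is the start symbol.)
LL(1) parsing maintains a stack (initially the start symbol over $) and the input. At each step: if the stack top is a terminal, match it against the current input token; if it is a non-terminal N, replace it with the RHS of M[N, lookahead] (the unique production whose predict set contains the lookahead).

Stack is shown with the top on the left.

Stack          Input        Action
----------------------------------
Y $            y and num $  output Y → L Y'
L Y' $         y and num $  output L → S L'
S L' Y' $      y and num $  output S → y
y L' Y' $      y and num $  match 'y'
L' Y' $        and num $    output L' → and S L'
and S L' Y' $  and num $    match 'and'
S L' Y' $      num $        output S → num
num L' Y' $    num $        match 'num'
L' Y' $        $            output L' → ε
Y' $           $            output Y' → ε
$              $            accept

The string is accepted.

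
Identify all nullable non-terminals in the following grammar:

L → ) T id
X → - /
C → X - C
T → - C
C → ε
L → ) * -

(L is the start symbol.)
ε-productions: C → ε
So C is immediately nullable.
No further non-terminal can be added: every production for the remaining non-terminals contains a terminal or a non-nullable non-terminal.
Nullable = { 'C' }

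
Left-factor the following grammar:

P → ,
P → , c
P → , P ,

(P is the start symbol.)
Left-factoring transforms A → αβ₁ | αβ₂ into A → αA' and A' → β₁ | β₂
(α is the longest common prefix among the alternatives). Repeat until
no nonterminal has two alternatives with a common prefix.

Round 1: P has alternatives sharing prefix ','. Introduce P': P → , P'
  Add: P' → ε
  Add: P' → c
  Add: P' → P ,

No remaining common prefixes — done.

Resulting grammar:
P → , P'
P' → ε
P' → c
P' → P ,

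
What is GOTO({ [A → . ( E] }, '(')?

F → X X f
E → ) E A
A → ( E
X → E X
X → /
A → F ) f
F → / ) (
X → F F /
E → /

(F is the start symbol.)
GOTO(I, '(') = CLOSURE({ [A → αX.β] : [A → α.Xβ] ∈ I, X = '(' })

Items with dot before '(', with the dot advanced:
  [A → . ( E] → [A → ( . E]
Closure of the advanced items:
  [A → ( . E] has the dot before E: add [E → . ) E A], [E → . /]

GOTO = { [A → ( . E], [E → . ) E A], [E → . /] }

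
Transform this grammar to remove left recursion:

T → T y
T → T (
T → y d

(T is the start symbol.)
T is directly left-recursive. The standard transformation for
  A → A α₁ | ... | A α_m | β₁ | ... | β_n
is
  A  → β₁ A' | ... | β_n A'
  A' → α₁ A' | ... | α_m A' | ε

T → y d becomes T → y d T'
T → T y becomes T' → y T'
T → T ( becomes T' → ( T'
Add T' → ε

Resulting grammar:
T → y d T'
T' → y T'
T' → ( T'
T' → ε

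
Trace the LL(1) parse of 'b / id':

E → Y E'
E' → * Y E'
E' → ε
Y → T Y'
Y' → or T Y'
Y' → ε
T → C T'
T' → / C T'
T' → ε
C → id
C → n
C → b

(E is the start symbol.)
LL(1) parsing maintains a stack (initially the start symbol over $) and the input. At each step: if the stack top is a terminal, match it against the current input token; if it is a non-terminal N, replace it with the RHS of M[N, lookahead] (the unique production whose predict set contains the lookahead).

Stack is shown with the top on the left.

Stack           Input     Action
--------------------------------
E $             b / id $  output E → Y E'
Y E' $          b / id $  output Y → T Y'
T Y' E' $       b / id $  output T → C T'
C T' Y' E' $    b / id $  output C → b
b T' Y' E' $    b / id $  match 'b'
T' Y' E' $      / id $    output T' → / C T'
/ C T' Y' E' $  / id $    match '/'
C T' Y' E' $    id $      output C → id
id T' Y' E' $   id $      match 'id'
T' Y' E' $      $         output T' → ε
Y' E' $         $         output Y' → ε
E' $            $         output E' → ε
$               $         accept

The string is accepted.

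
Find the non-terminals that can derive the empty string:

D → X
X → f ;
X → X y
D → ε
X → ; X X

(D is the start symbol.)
{ 'D' }

ε-productions: D → ε
So D is immediately nullable.
No further non-terminal can be added: every production for the remaining non-terminals contains a terminal or a non-nullable non-terminal.
Nullable = { 'D' }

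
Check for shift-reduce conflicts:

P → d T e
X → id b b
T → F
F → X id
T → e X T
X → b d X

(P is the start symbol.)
No shift-reduce conflicts

A shift-reduce conflict occurs when an LR(0) state has both:
  - a complete (reduce) item [A → α .] (dot at the end), and
  - a shift item [B → β . c γ] (dot before a terminal).

Augment with P' → P and build the canonical LR(0) collection (I0 = CLOSURE({[P' → . P]}), then GOTO on every symbol after a dot until no new states appear). It has 17 states:
  I0: { [P → . d T e], [P' → . P] }  — shift
  I1: { [P' → P .] }  — accept
  I2: { [F → . X id], [P → d . T e], [T → . F], [T → . e X T], [X → . b d X], [X → . id b b] }  — shift
  I3: { [T → F .] }  — reduce
  I4: { [P → d T . e] }  — shift
  I5: { [F → X . id] }  — shift
  I6: { [X → b . d X] }  — shift
  I7: { [T → e . X T], [X → . b d X], [X → . id b b] }  — shift
  I8: { [X → id . b b] }  — shift
  I9: { [X → id b . b] }  — shift
  I10: { [X → id b b .] }  — reduce
  I11: { [F → . X id], [T → . F], [T → . e X T], [T → e X . T], [X → . b d X], [X → . id b b] }  — shift
  I12: { [T → e X T .] }  — reduce
  I13: { [X → . b d X], [X → . id b b], [X → b d . X] }  — shift
  I14: { [X → b d X .] }  — reduce
  I15: { [F → X id .] }  — reduce
  I16: { [P → d T e .] }  — reduce

No state contains both a complete item and a shift item.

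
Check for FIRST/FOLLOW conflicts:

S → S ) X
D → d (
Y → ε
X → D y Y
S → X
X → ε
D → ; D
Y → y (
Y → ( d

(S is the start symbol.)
Yes. S → S ')' X with FOLLOW(S) on { ')' }

A FIRST/FOLLOW conflict occurs when a non-terminal N has a nullable alternative N → β (β ⇒* ε) and another alternative N → α with FIRST(α) ∩ FOLLOW(N) ≠ ∅: on such a lookahead the parser cannot decide between expanding α and letting N vanish via β.

Nullable non-terminals: S, X, Y.
FIRST sets used below: FIRST(S) = { ')', ';', 'd', ε }, FIRST(X) = { ';', 'd', ε }, FIRST(D) = { ';', 'd' }

S: nullable alternative(s) S → X; FOLLOW(S) = { $, ')' }
  S → S ) X: FIRST \ {ε} = { ')', ';', 'd' } — overlaps FOLLOW(S) on { ')' }: CONFLICT
  S → X: FIRST \ {ε} = { ';', 'd' } — this is the only nullable alternative, skip

X: nullable alternative(s) X → ε; FOLLOW(X) = { $, ')' }
  X → D y Y: FIRST \ {ε} = { ';', 'd' } — disjoint from FOLLOW(X)
  X → ε: FIRST \ {ε} = { } — this is the only nullable alternative, skip

Y: nullable alternative(s) Y → ε; FOLLOW(Y) = { $, ')' }
  Y → ε: FIRST \ {ε} = { } — this is the only nullable alternative, skip
  Y → y (: FIRST \ {ε} = { 'y' } — disjoint from FOLLOW(Y)
  Y → ( d: FIRST \ {ε} = { '(' } — disjoint from FOLLOW(Y)

D has no nullable alternative, so no FIRST/FOLLOW check is needed there.

So the grammar has 1 FIRST/FOLLOW conflict (marked CONFLICT above).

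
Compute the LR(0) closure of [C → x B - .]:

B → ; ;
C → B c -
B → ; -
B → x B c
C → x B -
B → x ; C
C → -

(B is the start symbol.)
{ [C → x B - .] }

To compute CLOSURE, for each item [A → α.Bβ] where B is a non-terminal, add [B → .γ] for all productions B → γ; repeat for the newly added items until nothing changes.

Start with: [C → x B - .]
The dot is at the end, so nothing is added.

CLOSURE = { [C → x B - .] }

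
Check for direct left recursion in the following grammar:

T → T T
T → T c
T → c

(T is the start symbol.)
Direct left recursion occurs when N → N α for some non-terminal N (the right-hand side begins with the left-hand side itself).

T → T T: LEFT RECURSIVE (starts with T)
T → T c: LEFT RECURSIVE (starts with T)
T → c: starts with c

The grammar has direct left recursion on: T.

Answer: Yes, T is left-recursive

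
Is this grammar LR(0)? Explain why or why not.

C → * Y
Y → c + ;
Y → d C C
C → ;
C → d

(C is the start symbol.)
Yes, the grammar is LR(0)

A grammar is LR(0) if no state in the canonical LR(0) collection has:
  - both a shift item (dot before a terminal) and a complete item (shift-reduce conflict), or
  - two or more complete items (reduce-reduce conflict; the accept item [C' → C .] counts as a complete item here).

Augment with C' → C and build the canonical LR(0) collection (I0 = CLOSURE({[C' → . C]}), then GOTO on every symbol after a dot until no new states appear). It has 12 states:
  I0: { [C → . * Y], [C → . ;], [C → . d], [C' → . C] }  — shift
  I1: { [C → * . Y], [Y → . c + ;], [Y → . d C C] }  — shift
  I2: { [C → ; .] }  — reduce
  I3: { [C' → C .] }  — accept
  I4: { [C → d .] }  — reduce
  I5: { [C → * Y .] }  — reduce
  I6: { [Y → c . + ;] }  — shift
  I7: { [C → . * Y], [C → . ;], [C → . d], [Y → d . C C] }  — shift
  I8: { [C → . * Y], [C → . ;], [C → . d], [Y → d C . C] }  — shift
  I9: { [Y → d C C .] }  — reduce
  I10: { [Y → c + . ;] }  — shift
  I11: { [Y → c + ; .] }  — reduce

Every state is either a pure shift/goto state or contains exactly one complete item and nothing to shift — no conflicts. The grammar is LR(0).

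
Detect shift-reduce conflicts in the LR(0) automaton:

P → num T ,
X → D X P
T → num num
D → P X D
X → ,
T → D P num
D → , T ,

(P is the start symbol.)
Augment with P' → P and build the canonical LR(0) collection (I0 = CLOSURE({[P' → . P]}), then GOTO on every symbol after a dot until no new states appear). It has 20 states:
  I0: { [P → . num T ,], [P' → . P] }  — shift
  I1: { [P' → P .] }  — accept
  I2: { [D → . , T ,], [D → . P X D], [P → . num T ,], [P → num . T ,], [T → . D P num], [T → . num num] }  — shift
  I3: { [D → , . T ,], [D → . , T ,], [D → . P X D], [P → . num T ,], [T → . D P num], [T → . num num] }  — shift
  I4: { [P → . num T ,], [T → D . P num] }  — shift
  I5: { [D → . , T ,], [D → . P X D], [D → P . X D], [P → . num T ,], [X → . ,], [X → . D X P] }  — shift
  I6: { [P → num T . ,] }  — shift
  I7: { [D → . , T ,], [D → . P X D], [P → . num T ,], [P → num . T ,], [T → . D P num], [T → . num num], [T → num . num] }  — shift
  I8: { [D → . , T ,], [D → . P X D], [P → . num T ,], [P → num . T ,], [T → . D P num], [T → . num num], [T → num . num], [T → num num .] }  — shift, reduce
  I9: { [P → num T , .] }  — reduce
  I10: { [D → , . T ,], [D → . , T ,], [D → . P X D], [P → . num T ,], [T → . D P num], [T → . num num], [X → , .] }  — shift, reduce
  I11: { [D → . , T ,], [D → . P X D], [P → . num T ,], [X → . ,], [X → . D X P], [X → D . X P] }  — shift
  I12: { [D → . , T ,], [D → . P X D], [D → P X . D], [P → . num T ,] }  — shift
  I13: { [D → P X D .] }  — reduce
  I14: { [P → . num T ,], [X → D X . P] }  — shift
  I15: { [X → D X P .] }  — reduce
  I16: { [D → , T . ,] }  — shift
  I17: { [D → , T , .] }  — reduce
  I18: { [T → D P . num] }  — shift
  I19: { [T → D P num .] }  — reduce

I8 contains reduce item [T → num num .] and shift items [D → . , T ,], [P → . num T ,], [T → . num num], [T → num . num] — shift-reduce conflict.
I10 contains reduce item [X → , .] and shift items [D → . , T ,], [P → . num T ,], [T → . num num] — shift-reduce conflict.

Answer: Yes — I8: [T → num num .] vs [D → . , T ,]; I10: [X → , .] vs [D → . , T ,]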